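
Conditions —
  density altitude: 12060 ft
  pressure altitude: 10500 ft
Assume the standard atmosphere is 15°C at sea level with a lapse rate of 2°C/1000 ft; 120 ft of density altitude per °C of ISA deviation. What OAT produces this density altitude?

7°C

Density altitude − pressure altitude = 12060 − 10500 = +1560 ft.
At 120 ft/°C that is an ISA deviation of 1560/120 = +13°C.
ISA temperature at 10500 ft = 15 − 2 × (10500/1000) = -6°C.
OAT = ISA + deviation = -6 + (+13) = 7°C.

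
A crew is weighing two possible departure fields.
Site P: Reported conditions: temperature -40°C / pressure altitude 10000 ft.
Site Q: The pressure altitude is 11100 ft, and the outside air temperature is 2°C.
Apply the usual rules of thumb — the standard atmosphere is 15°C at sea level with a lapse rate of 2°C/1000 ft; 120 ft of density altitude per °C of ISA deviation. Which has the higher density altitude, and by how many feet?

Site Q by 6404 ft

Site P: ISA temp = -5°C, deviation -35°C, DA = 10000 + 120 × (-35) = 5800 ft.
Site Q: ISA temp = -7.2°C, deviation +9.2°C, DA = 11100 + 120 × 9.2 = 12204 ft.
Site Q is higher by 12204 − 5800 = 6404 ft.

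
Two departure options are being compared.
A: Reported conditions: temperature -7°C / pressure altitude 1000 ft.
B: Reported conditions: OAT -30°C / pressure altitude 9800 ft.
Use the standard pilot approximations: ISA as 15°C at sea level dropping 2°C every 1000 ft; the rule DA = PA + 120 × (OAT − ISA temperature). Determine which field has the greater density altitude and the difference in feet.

A: ISA temp = 13°C, deviation -20°C, DA = 1000 + 120 × (-20) = -1400 ft.
B: ISA temp = -4.6°C, deviation -25.4°C, DA = 9800 + 120 × (-25.4) = 6752 ft.
B is higher by 6752 − (-1400) = 8152 ft.

B by 8152 ft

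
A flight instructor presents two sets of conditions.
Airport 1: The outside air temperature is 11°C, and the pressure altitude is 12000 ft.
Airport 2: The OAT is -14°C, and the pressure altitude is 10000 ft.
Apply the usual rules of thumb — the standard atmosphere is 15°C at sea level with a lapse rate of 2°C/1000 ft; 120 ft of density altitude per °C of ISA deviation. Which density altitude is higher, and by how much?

Airport 1: ISA temp = -9°C, deviation +20°C, DA = 12000 + 120 × 20 = 14400 ft.
Airport 2: ISA temp = -5°C, deviation -9°C, DA = 10000 + 120 × (-9) = 8920 ft.
Airport 1 is higher by 14400 − 8920 = 5480 ft.

Airport 1 by 5480 ft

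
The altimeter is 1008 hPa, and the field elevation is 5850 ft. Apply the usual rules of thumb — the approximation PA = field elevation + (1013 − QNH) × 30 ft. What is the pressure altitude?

6000 ft

Pressure correction = (1013 − 1008) × 30 = +150 ft.
Pressure altitude = 5850 + (+150) = 6000 ft.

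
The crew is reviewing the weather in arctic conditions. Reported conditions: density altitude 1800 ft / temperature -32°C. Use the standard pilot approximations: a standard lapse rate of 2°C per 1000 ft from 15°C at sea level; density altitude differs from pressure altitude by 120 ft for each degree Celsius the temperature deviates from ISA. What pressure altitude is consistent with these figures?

6000 ft

DA = PA + 120 × (OAT − (15 − 2·PA/1000)) = PA + 120·OAT − 1800 + 0.24·PA = 1.24·PA + 120·OAT − 1800.
So 1.24·PA = 1800 − 120 × (-32) + 1800 = 7440.
PA = 7440 / 1.24 = 6000 ft.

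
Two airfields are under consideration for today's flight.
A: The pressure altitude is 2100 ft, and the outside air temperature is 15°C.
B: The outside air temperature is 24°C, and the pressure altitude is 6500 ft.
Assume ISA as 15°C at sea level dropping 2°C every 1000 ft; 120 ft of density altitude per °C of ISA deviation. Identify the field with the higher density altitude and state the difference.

A: ISA temp = 10.8°C, deviation +4.2°C, DA = 2100 + 120 × 4.2 = 2604 ft.
B: ISA temp = 2°C, deviation +22°C, DA = 6500 + 120 × 22 = 9140 ft.
B is higher by 9140 − 2604 = 6536 ft.

B by 6536 ft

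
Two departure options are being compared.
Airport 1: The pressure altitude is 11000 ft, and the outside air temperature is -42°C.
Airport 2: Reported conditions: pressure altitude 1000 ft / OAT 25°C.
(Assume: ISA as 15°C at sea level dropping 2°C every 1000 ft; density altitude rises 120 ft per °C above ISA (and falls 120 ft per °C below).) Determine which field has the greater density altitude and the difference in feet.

Airport 1 by 4360 ft

Airport 1: ISA temp = -7°C, deviation -35°C, DA = 11000 + 120 × (-35) = 6800 ft.
Airport 2: ISA temp = 13°C, deviation +12°C, DA = 1000 + 120 × 12 = 2440 ft.
Airport 1 is higher by 6800 − 2440 = 4360 ft.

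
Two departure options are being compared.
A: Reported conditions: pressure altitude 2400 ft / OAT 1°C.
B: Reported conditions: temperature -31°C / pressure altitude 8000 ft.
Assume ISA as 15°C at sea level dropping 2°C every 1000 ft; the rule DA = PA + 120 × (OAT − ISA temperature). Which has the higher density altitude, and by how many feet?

A: ISA temp = 10.2°C, deviation -9.2°C, DA = 2400 + 120 × (-9.2) = 1296 ft.
B: ISA temp = -1°C, deviation -30°C, DA = 8000 + 120 × (-30) = 4400 ft.
B is higher by 4400 − 1296 = 3104 ft.

B by 3104 ft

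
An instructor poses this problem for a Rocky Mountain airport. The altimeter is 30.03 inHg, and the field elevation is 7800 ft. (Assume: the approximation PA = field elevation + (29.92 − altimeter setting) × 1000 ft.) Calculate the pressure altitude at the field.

7690 ft

Pressure correction = (29.92 − 30.03) × 1000 = -110 ft.
Pressure altitude = 7800 + (-110) = 7690 ft.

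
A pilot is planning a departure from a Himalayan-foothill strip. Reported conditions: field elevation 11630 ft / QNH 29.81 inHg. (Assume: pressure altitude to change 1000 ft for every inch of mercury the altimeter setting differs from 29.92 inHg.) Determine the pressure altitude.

Pressure correction = (29.92 − 29.81) × 1000 = +110 ft.
Pressure altitude = 11630 + (+110) = 11740 ft.

11740 ft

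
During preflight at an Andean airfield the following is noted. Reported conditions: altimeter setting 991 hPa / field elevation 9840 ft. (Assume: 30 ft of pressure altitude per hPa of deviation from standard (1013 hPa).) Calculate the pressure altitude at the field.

10500 ft

Pressure correction = (1013 − 991) × 30 = +660 ft.
Pressure altitude = 9840 + (+660) = 10500 ft.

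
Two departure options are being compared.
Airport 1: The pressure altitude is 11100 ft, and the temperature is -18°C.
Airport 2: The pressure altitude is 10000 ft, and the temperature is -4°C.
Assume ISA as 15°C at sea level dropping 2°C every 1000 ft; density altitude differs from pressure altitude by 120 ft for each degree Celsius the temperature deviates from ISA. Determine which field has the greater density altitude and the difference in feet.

Airport 2 by 316 ft

Airport 1: ISA temp = -7.2°C, deviation -10.8°C, DA = 11100 + 120 × (-10.8) = 9804 ft.
Airport 2: ISA temp = -5°C, deviation +1°C, DA = 10000 + 120 × 1 = 10120 ft.
Airport 2 is higher by 10120 − 9804 = 316 ft.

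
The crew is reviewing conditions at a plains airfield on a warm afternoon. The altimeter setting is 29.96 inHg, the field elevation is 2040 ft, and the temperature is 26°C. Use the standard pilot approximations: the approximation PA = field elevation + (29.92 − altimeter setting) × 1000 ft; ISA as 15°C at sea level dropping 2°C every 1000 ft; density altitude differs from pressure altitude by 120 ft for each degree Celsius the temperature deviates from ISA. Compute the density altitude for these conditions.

Pressure altitude = 2040 + (29.92 − 29.96) × 1000 = 2040 + (-40) = 2000 ft.
ISA temperature at 2000 ft = 15 − 2 × (2000/1000) = 11°C.
ISA deviation = 26 − 11 = +15°C.
Density altitude = 2000 + 120 × (15) = 3800 ft.

3800 ft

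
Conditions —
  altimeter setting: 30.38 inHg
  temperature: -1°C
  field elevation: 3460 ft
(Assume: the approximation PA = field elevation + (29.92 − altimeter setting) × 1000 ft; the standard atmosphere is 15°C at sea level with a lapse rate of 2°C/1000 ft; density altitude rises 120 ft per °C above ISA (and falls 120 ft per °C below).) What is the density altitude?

Pressure altitude = 3460 + (29.92 − 30.38) × 1000 = 3460 + (-460) = 3000 ft.
ISA temperature at 3000 ft = 15 − 2 × (3000/1000) = 9°C.
ISA deviation = -1 − 9 = -10°C.
Density altitude = 3000 + 120 × (-10) = 1800 ft.

1800 ft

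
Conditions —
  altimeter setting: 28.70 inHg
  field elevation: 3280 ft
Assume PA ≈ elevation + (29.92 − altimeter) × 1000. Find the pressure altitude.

4500 ft

Pressure correction = (29.92 − 28.70) × 1000 = +1220 ft.
Pressure altitude = 3280 + (+1220) = 4500 ft.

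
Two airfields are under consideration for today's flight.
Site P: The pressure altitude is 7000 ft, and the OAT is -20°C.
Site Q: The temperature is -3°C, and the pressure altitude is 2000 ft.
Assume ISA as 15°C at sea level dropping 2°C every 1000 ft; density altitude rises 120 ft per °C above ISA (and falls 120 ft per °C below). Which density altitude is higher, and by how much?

Site P: ISA temp = 1°C, deviation -21°C, DA = 7000 + 120 × (-21) = 4480 ft.
Site Q: ISA temp = 11°C, deviation -14°C, DA = 2000 + 120 × (-14) = 320 ft.
Site P is higher by 4480 − 320 = 4160 ft.

Site P by 4160 ft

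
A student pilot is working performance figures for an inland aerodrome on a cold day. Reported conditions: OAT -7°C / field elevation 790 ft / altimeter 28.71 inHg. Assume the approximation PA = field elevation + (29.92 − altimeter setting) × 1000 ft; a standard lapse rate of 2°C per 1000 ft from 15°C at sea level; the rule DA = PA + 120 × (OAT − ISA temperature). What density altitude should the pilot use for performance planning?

-160 ft

Pressure altitude = 790 + (29.92 − 28.71) × 1000 = 790 + (+1210) = 2000 ft.
ISA temperature at 2000 ft = 15 − 2 × (2000/1000) = 11°C.
ISA deviation = -7 − 11 = -18°C.
Density altitude = 2000 + 120 × (-18) = -160 ft.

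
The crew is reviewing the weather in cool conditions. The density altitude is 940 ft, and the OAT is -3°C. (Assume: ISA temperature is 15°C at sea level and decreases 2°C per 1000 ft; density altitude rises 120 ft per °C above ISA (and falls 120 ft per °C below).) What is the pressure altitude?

DA = PA + 120 × (OAT − (15 − 2·PA/1000)) = PA + 120·OAT − 1800 + 0.24·PA = 1.24·PA + 120·OAT − 1800.
So 1.24·PA = 940 − 120 × (-3) + 1800 = 3100.
PA = 3100 / 1.24 = 2500 ft.

2500 ft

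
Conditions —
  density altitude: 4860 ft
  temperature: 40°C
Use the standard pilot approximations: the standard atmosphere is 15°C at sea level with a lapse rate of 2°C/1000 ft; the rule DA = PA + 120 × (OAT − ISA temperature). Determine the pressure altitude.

1500 ft

DA = PA + 120 × (OAT − (15 − 2·PA/1000)) = PA + 120·OAT − 1800 + 0.24·PA = 1.24·PA + 120·OAT − 1800.
So 1.24·PA = 4860 − 120 × 40 + 1800 = 1860.
PA = 1860 / 1.24 = 1500 ft.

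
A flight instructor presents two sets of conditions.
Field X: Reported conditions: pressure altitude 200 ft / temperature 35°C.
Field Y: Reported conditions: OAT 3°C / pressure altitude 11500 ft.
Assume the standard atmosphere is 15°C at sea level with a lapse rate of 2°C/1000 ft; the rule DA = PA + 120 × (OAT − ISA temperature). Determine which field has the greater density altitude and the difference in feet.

Field Y by 10172 ft

Field X: ISA temp = 14.6°C, deviation +20.4°C, DA = 200 + 120 × 20.4 = 2648 ft.
Field Y: ISA temp = -8°C, deviation +11°C, DA = 11500 + 120 × 11 = 12820 ft.
Field Y is higher by 12820 − 2648 = 10172 ft.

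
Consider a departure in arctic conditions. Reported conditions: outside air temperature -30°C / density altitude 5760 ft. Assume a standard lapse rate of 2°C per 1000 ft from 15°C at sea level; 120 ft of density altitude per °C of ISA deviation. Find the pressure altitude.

DA = PA + 120 × (OAT − (15 − 2·PA/1000)) = PA + 120·OAT − 1800 + 0.24·PA = 1.24·PA + 120·OAT − 1800.
So 1.24·PA = 5760 − 120 × (-30) + 1800 = 11160.
PA = 11160 / 1.24 = 9000 ft.

9000 ft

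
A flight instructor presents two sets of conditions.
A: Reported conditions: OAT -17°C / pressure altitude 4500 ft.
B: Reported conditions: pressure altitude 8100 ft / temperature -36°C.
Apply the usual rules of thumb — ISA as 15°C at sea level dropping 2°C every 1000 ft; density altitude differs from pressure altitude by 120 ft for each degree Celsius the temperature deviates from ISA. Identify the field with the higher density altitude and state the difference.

A: ISA temp = 6°C, deviation -23°C, DA = 4500 + 120 × (-23) = 1740 ft.
B: ISA temp = -1.2°C, deviation -34.8°C, DA = 8100 + 120 × (-34.8) = 3924 ft.
B is higher by 3924 − 1740 = 2184 ft.

B by 2184 ft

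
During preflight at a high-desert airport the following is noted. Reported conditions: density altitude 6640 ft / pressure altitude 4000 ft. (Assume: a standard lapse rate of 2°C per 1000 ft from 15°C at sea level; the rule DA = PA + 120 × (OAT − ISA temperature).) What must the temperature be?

Density altitude − pressure altitude = 6640 − 4000 = +2640 ft.
At 120 ft/°C that is an ISA deviation of 2640/120 = +22°C.
ISA temperature at 4000 ft = 15 − 2 × (4000/1000) = 7°C.
OAT = ISA + deviation = 7 + (+22) = 29°C.

29°C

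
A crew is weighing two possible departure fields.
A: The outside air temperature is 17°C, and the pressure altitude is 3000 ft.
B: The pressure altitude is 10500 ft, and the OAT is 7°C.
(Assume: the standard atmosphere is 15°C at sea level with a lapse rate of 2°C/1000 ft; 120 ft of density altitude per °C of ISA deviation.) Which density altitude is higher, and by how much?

A: ISA temp = 9°C, deviation +8°C, DA = 3000 + 120 × 8 = 3960 ft.
B: ISA temp = -6°C, deviation +13°C, DA = 10500 + 120 × 13 = 12060 ft.
B is higher by 12060 − 3960 = 8100 ft.

B by 8100 ft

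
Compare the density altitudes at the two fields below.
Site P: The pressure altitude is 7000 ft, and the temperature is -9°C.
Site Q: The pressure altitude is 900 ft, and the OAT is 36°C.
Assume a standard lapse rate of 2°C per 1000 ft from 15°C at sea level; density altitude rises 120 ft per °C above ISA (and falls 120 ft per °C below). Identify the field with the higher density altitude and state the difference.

Site P by 2164 ft

Site P: ISA temp = 1°C, deviation -10°C, DA = 7000 + 120 × (-10) = 5800 ft.
Site Q: ISA temp = 13.2°C, deviation +22.8°C, DA = 900 + 120 × 22.8 = 3636 ft.
Site P is higher by 5800 − 3636 = 2164 ft.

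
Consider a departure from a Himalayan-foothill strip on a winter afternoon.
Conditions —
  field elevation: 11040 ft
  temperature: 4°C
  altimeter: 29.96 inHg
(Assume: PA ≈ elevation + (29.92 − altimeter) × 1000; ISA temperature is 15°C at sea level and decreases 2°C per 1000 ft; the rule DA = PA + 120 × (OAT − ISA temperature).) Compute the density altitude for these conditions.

12320 ft

Pressure altitude = 11040 + (29.92 − 29.96) × 1000 = 11040 + (-40) = 11000 ft.
ISA temperature at 11000 ft = 15 − 2 × (11000/1000) = -7°C.
ISA deviation = 4 − (-7) = +11°C.
Density altitude = 11000 + 120 × (11) = 12320 ft.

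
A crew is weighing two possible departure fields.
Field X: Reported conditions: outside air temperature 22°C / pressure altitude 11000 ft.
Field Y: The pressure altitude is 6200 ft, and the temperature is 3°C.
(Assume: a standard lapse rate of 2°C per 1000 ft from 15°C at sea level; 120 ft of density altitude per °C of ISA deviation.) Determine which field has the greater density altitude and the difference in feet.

Field X: ISA temp = -7°C, deviation +29°C, DA = 11000 + 120 × 29 = 14480 ft.
Field Y: ISA temp = 2.6°C, deviation +0.4°C, DA = 6200 + 120 × 0.4 = 6248 ft.
Field X is higher by 14480 − 6248 = 8232 ft.

Field X by 8232 ft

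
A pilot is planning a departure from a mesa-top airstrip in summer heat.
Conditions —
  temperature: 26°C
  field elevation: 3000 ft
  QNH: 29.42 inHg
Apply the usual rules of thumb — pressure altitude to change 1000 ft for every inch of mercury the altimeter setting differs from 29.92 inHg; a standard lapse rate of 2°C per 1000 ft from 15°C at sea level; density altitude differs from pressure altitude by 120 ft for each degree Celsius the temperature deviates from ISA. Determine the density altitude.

Pressure altitude = 3000 + (29.92 − 29.42) × 1000 = 3000 + (+500) = 3500 ft.
ISA temperature at 3500 ft = 15 − 2 × (3500/1000) = 8°C.
ISA deviation = 26 − 8 = +18°C.
Density altitude = 3500 + 120 × (18) = 5660 ft.

5660 ft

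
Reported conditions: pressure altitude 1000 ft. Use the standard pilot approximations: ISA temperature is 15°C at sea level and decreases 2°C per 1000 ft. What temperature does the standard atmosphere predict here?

ISA temperature = 15 − 2 × (1000/1000) = 15 − 2 = 13°C.

13°C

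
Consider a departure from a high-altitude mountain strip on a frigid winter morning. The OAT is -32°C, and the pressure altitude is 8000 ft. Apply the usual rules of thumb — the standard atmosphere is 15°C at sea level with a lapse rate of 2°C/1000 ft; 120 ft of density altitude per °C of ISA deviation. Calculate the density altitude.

ISA temperature at 8000 ft = 15 − 2 × (8000/1000) = -1°C.
ISA deviation = -32 − (-1) = -31°C.
Density altitude = 8000 + 120 × (-31) = 8000 + (-3720) = 4280 ft.

4280 ft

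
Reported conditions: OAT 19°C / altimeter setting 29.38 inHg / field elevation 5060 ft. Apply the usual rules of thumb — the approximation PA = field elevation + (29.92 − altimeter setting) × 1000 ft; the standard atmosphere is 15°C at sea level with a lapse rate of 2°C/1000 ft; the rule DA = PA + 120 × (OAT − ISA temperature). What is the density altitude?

Pressure altitude = 5060 + (29.92 − 29.38) × 1000 = 5060 + (+540) = 5600 ft.
ISA temperature at 5600 ft = 15 − 2 × (5600/1000) = 3.8°C.
ISA deviation = 19 − 3.8 = +15.2°C.
Density altitude = 5600 + 120 × (15.2) = 7424 ft.

7424 ft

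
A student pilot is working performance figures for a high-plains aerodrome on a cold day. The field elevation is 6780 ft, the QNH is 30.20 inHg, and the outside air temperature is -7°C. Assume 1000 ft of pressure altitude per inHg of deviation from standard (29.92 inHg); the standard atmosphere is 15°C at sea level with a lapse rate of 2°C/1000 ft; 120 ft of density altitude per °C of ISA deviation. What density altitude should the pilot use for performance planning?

Pressure altitude = 6780 + (29.92 − 30.20) × 1000 = 6780 + (-280) = 6500 ft.
ISA temperature at 6500 ft = 15 − 2 × (6500/1000) = 2°C.
ISA deviation = -7 − 2 = -9°C.
Density altitude = 6500 + 120 × (-9) = 5420 ft.

5420 ft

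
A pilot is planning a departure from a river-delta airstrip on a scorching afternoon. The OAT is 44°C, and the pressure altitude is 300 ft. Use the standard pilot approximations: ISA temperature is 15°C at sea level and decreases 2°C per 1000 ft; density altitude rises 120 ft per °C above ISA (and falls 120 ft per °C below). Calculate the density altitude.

3852 ft

ISA temperature at 300 ft = 15 − 2 × (300/1000) = 14.4°C.
ISA deviation = 44 − 14.4 = +29.6°C.
Density altitude = 300 + 120 × (29.6) = 300 + (+3552) = 3852 ft.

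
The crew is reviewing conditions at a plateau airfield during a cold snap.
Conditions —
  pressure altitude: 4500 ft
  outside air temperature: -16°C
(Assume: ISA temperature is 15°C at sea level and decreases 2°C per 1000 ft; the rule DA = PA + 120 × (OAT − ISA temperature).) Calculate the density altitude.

1860 ft

ISA temperature at 4500 ft = 15 − 2 × (4500/1000) = 6°C.
ISA deviation = -16 − 6 = -22°C.
Density altitude = 4500 + 120 × (-22) = 4500 + (-2640) = 1860 ft.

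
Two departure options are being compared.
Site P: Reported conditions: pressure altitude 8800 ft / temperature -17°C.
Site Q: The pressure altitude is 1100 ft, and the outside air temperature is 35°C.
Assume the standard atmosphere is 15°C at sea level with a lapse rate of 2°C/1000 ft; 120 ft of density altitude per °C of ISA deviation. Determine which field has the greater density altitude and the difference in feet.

Site P by 3308 ft

Site P: ISA temp = -2.6°C, deviation -14.4°C, DA = 8800 + 120 × (-14.4) = 7072 ft.
Site Q: ISA temp = 12.8°C, deviation +22.2°C, DA = 1100 + 120 × 22.2 = 3764 ft.
Site P is higher by 7072 − 3764 = 3308 ft.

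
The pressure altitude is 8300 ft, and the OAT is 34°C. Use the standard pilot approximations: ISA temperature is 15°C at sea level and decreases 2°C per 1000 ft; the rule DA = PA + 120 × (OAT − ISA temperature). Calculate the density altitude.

ISA temperature at 8300 ft = 15 − 2 × (8300/1000) = -1.6°C.
ISA deviation = 34 − (-1.6) = +35.6°C.
Density altitude = 8300 + 120 × (35.6) = 8300 + (+4272) = 12572 ft.

12572 ft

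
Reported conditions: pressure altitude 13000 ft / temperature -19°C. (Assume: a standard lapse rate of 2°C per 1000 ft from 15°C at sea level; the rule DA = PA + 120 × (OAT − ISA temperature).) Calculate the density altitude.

12040 ft

ISA temperature at 13000 ft = 15 − 2 × (13000/1000) = -11°C.
ISA deviation = -19 − (-11) = -8°C.
Density altitude = 13000 + 120 × (-8) = 13000 + (-960) = 12040 ft.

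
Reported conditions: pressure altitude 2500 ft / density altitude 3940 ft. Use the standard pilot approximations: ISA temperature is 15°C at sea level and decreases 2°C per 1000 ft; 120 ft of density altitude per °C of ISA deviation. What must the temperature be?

Density altitude − pressure altitude = 3940 − 2500 = +1440 ft.
At 120 ft/°C that is an ISA deviation of 1440/120 = +12°C.
ISA temperature at 2500 ft = 15 − 2 × (2500/1000) = 10°C.
OAT = ISA + deviation = 10 + (+12) = 22°C.

22°C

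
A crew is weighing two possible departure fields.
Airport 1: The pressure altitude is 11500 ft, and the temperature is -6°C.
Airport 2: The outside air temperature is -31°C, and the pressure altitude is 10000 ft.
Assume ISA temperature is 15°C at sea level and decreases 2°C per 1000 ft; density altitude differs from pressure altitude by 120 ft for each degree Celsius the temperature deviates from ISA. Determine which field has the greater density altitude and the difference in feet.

Airport 1: ISA temp = -8°C, deviation +2°C, DA = 11500 + 120 × 2 = 11740 ft.
Airport 2: ISA temp = -5°C, deviation -26°C, DA = 10000 + 120 × (-26) = 6880 ft.
Airport 1 is higher by 11740 − 6880 = 4860 ft.

Airport 1 by 4860 ft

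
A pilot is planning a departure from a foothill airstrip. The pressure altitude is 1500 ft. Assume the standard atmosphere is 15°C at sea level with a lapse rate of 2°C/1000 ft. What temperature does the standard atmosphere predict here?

ISA temperature = 15 − 2 × (1500/1000) = 15 − 3 = 12°C.

12°C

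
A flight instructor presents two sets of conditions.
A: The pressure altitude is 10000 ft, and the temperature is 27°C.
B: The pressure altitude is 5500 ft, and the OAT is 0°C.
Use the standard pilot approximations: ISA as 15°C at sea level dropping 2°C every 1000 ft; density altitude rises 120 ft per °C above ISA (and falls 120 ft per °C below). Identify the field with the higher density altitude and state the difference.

A by 8820 ft

A: ISA temp = -5°C, deviation +32°C, DA = 10000 + 120 × 32 = 13840 ft.
B: ISA temp = 4°C, deviation -4°C, DA = 5500 + 120 × (-4) = 5020 ft.
A is higher by 13840 − 5020 = 8820 ft.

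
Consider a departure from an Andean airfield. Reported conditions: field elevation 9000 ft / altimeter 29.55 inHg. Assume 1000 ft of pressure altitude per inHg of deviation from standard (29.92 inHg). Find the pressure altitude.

9370 ft

Pressure correction = (29.92 − 29.55) × 1000 = +370 ft.
Pressure altitude = 9000 + (+370) = 9370 ft.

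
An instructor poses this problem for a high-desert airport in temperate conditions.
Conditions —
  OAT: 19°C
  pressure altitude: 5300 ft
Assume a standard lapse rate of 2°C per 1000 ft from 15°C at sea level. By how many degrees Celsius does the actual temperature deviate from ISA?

ISA temperature at 5300 ft = 15 − 2 × (5300/1000) = 4.4°C.
Deviation = OAT − ISA = 19 − 4.4 = +14.6°C.

ISA+14.6°C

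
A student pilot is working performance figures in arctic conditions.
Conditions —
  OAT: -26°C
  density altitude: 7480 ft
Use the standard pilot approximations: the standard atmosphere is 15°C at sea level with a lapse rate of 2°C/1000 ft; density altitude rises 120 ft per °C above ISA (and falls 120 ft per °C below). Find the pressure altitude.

DA = PA + 120 × (OAT − (15 − 2·PA/1000)) = PA + 120·OAT − 1800 + 0.24·PA = 1.24·PA + 120·OAT − 1800.
So 1.24·PA = 7480 − 120 × (-26) + 1800 = 12400.
PA = 12400 / 1.24 = 10000 ft.

10000 ft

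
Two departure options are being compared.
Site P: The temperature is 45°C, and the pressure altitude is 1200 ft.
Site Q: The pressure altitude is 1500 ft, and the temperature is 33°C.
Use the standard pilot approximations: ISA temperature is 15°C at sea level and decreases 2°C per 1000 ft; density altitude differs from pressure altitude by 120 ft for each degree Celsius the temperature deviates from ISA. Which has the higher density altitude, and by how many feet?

Site P by 1068 ft

Site P: ISA temp = 12.6°C, deviation +32.4°C, DA = 1200 + 120 × 32.4 = 5088 ft.
Site Q: ISA temp = 12°C, deviation +21°C, DA = 1500 + 120 × 21 = 4020 ft.
Site P is higher by 5088 − 4020 = 1068 ft.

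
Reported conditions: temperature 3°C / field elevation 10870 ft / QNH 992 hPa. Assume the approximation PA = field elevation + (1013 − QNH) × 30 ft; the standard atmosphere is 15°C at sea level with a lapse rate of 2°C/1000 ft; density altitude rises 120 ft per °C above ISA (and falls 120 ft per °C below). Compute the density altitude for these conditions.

12820 ft

Pressure altitude = 10870 + (1013 − 992) × 30 = 10870 + (+630) = 11500 ft.
ISA temperature at 11500 ft = 15 − 2 × (11500/1000) = -8°C.
ISA deviation = 3 − (-8) = +11°C.
Density altitude = 11500 + 120 × (11) = 12820 ft.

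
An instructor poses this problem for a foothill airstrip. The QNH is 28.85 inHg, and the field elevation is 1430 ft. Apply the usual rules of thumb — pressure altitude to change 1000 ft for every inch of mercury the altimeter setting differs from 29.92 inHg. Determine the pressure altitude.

2500 ft

Pressure correction = (29.92 − 28.85) × 1000 = +1070 ft.
Pressure altitude = 1430 + (+1070) = 2500 ft.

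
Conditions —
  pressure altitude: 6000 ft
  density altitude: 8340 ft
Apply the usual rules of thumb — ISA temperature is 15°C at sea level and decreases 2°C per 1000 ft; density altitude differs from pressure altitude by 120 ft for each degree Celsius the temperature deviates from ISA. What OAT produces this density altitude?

Density altitude − pressure altitude = 8340 − 6000 = +2340 ft.
At 120 ft/°C that is an ISA deviation of 2340/120 = +19.5°C.
ISA temperature at 6000 ft = 15 − 2 × (6000/1000) = 3°C.
OAT = ISA + deviation = 3 + (+19.5) = 22.5°C.

22.5°C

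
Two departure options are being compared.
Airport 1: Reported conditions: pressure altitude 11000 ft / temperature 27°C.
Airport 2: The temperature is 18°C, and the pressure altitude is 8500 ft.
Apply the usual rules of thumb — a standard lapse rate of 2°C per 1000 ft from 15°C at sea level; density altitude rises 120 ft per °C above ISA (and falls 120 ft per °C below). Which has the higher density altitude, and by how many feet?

Airport 1 by 4180 ft

Airport 1: ISA temp = -7°C, deviation +34°C, DA = 11000 + 120 × 34 = 15080 ft.
Airport 2: ISA temp = -2°C, deviation +20°C, DA = 8500 + 120 × 20 = 10900 ft.
Airport 1 is higher by 15080 − 10900 = 4180 ft.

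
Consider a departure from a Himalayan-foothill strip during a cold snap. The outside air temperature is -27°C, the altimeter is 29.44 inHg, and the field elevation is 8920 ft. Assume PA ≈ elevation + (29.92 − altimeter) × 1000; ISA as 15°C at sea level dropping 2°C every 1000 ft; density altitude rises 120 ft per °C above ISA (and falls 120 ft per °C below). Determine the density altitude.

6616 ft

Pressure altitude = 8920 + (29.92 − 29.44) × 1000 = 8920 + (+480) = 9400 ft.
ISA temperature at 9400 ft = 15 − 2 × (9400/1000) = -3.8°C.
ISA deviation = -27 − (-3.8) = -23.2°C.
Density altitude = 9400 + 120 × (-23.2) = 6616 ft.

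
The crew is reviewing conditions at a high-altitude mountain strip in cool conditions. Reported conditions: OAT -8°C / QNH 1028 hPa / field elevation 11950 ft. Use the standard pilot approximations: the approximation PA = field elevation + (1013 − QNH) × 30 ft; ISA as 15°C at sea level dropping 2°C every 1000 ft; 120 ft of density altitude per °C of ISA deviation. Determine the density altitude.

Pressure altitude = 11950 + (1013 − 1028) × 30 = 11950 + (-450) = 11500 ft.
ISA temperature at 11500 ft = 15 − 2 × (11500/1000) = -8°C.
ISA deviation = -8 − (-8) = 0°C.
Density altitude = 11500 + 120 × (0) = 11500 ft.

11500 ft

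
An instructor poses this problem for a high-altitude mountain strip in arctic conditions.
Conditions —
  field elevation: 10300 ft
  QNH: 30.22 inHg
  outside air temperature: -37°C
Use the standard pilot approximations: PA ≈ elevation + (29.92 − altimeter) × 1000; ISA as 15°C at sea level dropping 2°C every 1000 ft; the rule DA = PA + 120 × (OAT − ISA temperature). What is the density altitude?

Pressure altitude = 10300 + (29.92 − 30.22) × 1000 = 10300 + (-300) = 10000 ft.
ISA temperature at 10000 ft = 15 − 2 × (10000/1000) = -5°C.
ISA deviation = -37 − (-5) = -32°C.
Density altitude = 10000 + 120 × (-32) = 6160 ft.

6160 ft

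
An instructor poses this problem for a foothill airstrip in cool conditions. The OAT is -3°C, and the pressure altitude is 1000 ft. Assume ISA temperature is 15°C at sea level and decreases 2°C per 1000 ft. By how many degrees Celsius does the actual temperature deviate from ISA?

ISA temperature at 1000 ft = 15 − 2 × (1000/1000) = 13°C.
Deviation = OAT − ISA = -3 − 13 = -16°C.

ISA-16°C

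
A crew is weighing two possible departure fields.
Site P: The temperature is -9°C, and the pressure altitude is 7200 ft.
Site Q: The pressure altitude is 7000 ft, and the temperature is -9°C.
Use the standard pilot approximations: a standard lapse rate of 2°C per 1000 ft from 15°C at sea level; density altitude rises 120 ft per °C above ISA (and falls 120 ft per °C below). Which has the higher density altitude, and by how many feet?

Site P by 248 ft

Site P: ISA temp = 0.6°C, deviation -9.6°C, DA = 7200 + 120 × (-9.6) = 6048 ft.
Site Q: ISA temp = 1°C, deviation -10°C, DA = 7000 + 120 × (-10) = 5800 ft.
Site P is higher by 6048 − 5800 = 248 ft.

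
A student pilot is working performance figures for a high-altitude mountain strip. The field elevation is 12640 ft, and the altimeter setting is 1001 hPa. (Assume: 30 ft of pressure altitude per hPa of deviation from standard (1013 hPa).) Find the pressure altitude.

13000 ft

Pressure correction = (1013 − 1001) × 30 = +360 ft.
Pressure altitude = 12640 + (+360) = 13000 ft.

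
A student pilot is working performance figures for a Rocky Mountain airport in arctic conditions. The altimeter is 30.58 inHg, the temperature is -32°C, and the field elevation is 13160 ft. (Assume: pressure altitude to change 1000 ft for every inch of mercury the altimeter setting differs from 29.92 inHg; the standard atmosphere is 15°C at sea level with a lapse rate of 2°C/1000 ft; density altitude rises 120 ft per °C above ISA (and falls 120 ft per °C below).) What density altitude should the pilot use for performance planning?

Pressure altitude = 13160 + (29.92 − 30.58) × 1000 = 13160 + (-660) = 12500 ft.
ISA temperature at 12500 ft = 15 − 2 × (12500/1000) = -10°C.
ISA deviation = -32 − (-10) = -22°C.
Density altitude = 12500 + 120 × (-22) = 9860 ft.

9860 ft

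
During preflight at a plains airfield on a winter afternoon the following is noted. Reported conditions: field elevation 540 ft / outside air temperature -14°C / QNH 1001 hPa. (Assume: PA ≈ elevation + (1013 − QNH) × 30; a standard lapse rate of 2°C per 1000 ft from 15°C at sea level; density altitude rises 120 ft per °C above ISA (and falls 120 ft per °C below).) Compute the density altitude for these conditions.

Pressure altitude = 540 + (1013 − 1001) × 30 = 540 + (+360) = 900 ft.
ISA temperature at 900 ft = 15 − 2 × (900/1000) = 13.2°C.
ISA deviation = -14 − 13.2 = -27.2°C.
Density altitude = 900 + 120 × (-27.2) = -2364 ft.

-2364 ft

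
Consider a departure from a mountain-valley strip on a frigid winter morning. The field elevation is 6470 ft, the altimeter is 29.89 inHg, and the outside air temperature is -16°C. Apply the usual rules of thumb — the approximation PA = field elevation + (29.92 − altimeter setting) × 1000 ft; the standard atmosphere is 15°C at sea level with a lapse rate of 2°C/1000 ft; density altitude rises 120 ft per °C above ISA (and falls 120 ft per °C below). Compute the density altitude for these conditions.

Pressure altitude = 6470 + (29.92 − 29.89) × 1000 = 6470 + (+30) = 6500 ft.
ISA temperature at 6500 ft = 15 − 2 × (6500/1000) = 2°C.
ISA deviation = -16 − 2 = -18°C.
Density altitude = 6500 + 120 × (-18) = 4340 ft.

4340 ft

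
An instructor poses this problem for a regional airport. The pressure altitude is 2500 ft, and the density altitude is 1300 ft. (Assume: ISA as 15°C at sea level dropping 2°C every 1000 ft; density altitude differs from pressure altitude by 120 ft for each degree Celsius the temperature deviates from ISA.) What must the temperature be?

0°C

Density altitude − pressure altitude = 1300 − 2500 = -1200 ft.
At 120 ft/°C that is an ISA deviation of -1200/120 = -10°C.
ISA temperature at 2500 ft = 15 − 2 × (2500/1000) = 10°C.
OAT = ISA + deviation = 10 + (-10) = 0°C.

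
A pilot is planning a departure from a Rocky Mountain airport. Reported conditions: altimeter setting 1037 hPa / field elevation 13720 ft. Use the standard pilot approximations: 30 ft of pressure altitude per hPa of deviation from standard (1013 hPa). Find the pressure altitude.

Pressure correction = (1013 − 1037) × 30 = -720 ft.
Pressure altitude = 13720 + (-720) = 13000 ft.

13000 ft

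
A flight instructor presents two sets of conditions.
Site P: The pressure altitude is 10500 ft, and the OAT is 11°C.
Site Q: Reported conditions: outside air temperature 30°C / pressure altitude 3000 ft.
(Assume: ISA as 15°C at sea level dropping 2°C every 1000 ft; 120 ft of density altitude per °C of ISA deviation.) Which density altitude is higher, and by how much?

Site P: ISA temp = -6°C, deviation +17°C, DA = 10500 + 120 × 17 = 12540 ft.
Site Q: ISA temp = 9°C, deviation +21°C, DA = 3000 + 120 × 21 = 5520 ft.
Site P is higher by 12540 − 5520 = 7020 ft.

Site P by 7020 ft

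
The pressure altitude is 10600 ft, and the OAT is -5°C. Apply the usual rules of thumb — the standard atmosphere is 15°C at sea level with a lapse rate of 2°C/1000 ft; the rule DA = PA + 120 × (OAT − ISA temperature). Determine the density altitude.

ISA temperature at 10600 ft = 15 − 2 × (10600/1000) = -6.2°C.
ISA deviation = -5 − (-6.2) = +1.2°C.
Density altitude = 10600 + 120 × (1.2) = 10600 + (+144) = 10744 ft.

10744 ft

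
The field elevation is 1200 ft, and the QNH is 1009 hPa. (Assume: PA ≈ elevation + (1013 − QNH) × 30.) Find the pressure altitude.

Pressure correction = (1013 − 1009) × 30 = +120 ft.
Pressure altitude = 1200 + (+120) = 1320 ft.

1320 ft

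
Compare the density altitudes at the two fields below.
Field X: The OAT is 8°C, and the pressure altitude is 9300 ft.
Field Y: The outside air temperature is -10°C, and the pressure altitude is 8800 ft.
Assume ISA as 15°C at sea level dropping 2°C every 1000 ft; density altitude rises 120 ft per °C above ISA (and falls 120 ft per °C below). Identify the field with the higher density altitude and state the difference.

Field X: ISA temp = -3.6°C, deviation +11.6°C, DA = 9300 + 120 × 11.6 = 10692 ft.
Field Y: ISA temp = -2.6°C, deviation -7.4°C, DA = 8800 + 120 × (-7.4) = 7912 ft.
Field X is higher by 10692 − 7912 = 2780 ft.

Field X by 2780 ft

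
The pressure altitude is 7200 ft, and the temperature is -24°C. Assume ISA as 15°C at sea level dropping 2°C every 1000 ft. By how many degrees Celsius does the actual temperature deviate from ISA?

ISA temperature at 7200 ft = 15 − 2 × (7200/1000) = 0.6°C.
Deviation = OAT − ISA = -24 − 0.6 = -24.6°C.

ISA-24.6°C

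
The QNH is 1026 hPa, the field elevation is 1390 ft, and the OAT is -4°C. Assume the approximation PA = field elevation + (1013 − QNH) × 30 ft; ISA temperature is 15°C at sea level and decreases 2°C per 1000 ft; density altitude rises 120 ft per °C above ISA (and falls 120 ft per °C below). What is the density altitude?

-1040 ft

Pressure altitude = 1390 + (1013 − 1026) × 30 = 1390 + (-390) = 1000 ft.
ISA temperature at 1000 ft = 15 − 2 × (1000/1000) = 13°C.
ISA deviation = -4 − 13 = -17°C.
Density altitude = 1000 + 120 × (-17) = -1040 ft.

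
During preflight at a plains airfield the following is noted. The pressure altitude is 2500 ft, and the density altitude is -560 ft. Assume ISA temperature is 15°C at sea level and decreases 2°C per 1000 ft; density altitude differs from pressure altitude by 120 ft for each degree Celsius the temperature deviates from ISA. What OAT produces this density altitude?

Density altitude − pressure altitude = -560 − 2500 = -3060 ft.
At 120 ft/°C that is an ISA deviation of -3060/120 = -25.5°C.
ISA temperature at 2500 ft = 15 − 2 × (2500/1000) = 10°C.
OAT = ISA + deviation = 10 + (-25.5) = -15.5°C.

-15.5°C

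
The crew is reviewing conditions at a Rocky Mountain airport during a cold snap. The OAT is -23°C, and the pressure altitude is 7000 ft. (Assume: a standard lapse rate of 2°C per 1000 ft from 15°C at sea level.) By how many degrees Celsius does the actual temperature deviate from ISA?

ISA temperature at 7000 ft = 15 − 2 × (7000/1000) = 1°C.
Deviation = OAT − ISA = -23 − 1 = -24°C.

ISA-24°C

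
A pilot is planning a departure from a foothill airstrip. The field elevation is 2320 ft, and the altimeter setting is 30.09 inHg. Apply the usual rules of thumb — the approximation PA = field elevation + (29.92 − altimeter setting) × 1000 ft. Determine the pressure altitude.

Pressure correction = (29.92 − 30.09) × 1000 = -170 ft.
Pressure altitude = 2320 + (-170) = 2150 ft.

2150 ft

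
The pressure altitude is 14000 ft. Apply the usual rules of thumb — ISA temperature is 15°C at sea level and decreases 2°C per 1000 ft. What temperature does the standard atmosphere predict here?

-13°C

ISA temperature = 15 − 2 × (14000/1000) = 15 − 28 = -13°C.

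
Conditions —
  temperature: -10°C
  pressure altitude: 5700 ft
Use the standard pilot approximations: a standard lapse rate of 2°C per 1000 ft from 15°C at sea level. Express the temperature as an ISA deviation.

ISA-13.6°C

ISA temperature at 5700 ft = 15 − 2 × (5700/1000) = 3.6°C.
Deviation = OAT − ISA = -10 − 3.6 = -13.6°C.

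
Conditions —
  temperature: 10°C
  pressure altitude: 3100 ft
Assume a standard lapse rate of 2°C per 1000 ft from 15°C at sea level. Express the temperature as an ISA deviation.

ISA+1.2°C

ISA temperature at 3100 ft = 15 − 2 × (3100/1000) = 8.8°C.
Deviation = OAT − ISA = 10 − 8.8 = +1.2°C.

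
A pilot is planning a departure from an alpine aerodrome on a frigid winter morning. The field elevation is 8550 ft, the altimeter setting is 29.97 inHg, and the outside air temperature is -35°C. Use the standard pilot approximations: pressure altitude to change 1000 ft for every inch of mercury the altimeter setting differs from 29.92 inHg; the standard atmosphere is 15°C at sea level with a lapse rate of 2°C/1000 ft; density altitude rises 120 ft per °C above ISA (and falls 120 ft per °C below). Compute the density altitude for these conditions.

4540 ft

Pressure altitude = 8550 + (29.92 − 29.97) × 1000 = 8550 + (-50) = 8500 ft.
ISA temperature at 8500 ft = 15 − 2 × (8500/1000) = -2°C.
ISA deviation = -35 − (-2) = -33°C.
Density altitude = 8500 + 120 × (-33) = 4540 ft.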